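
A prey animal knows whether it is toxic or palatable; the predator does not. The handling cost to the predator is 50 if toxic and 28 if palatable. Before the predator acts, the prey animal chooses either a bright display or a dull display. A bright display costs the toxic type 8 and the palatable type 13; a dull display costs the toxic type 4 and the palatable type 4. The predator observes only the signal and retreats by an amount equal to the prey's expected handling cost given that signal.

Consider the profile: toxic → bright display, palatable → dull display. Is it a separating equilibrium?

Under separation the predator infers type exactly: bright display → toxic (pays 50), dull display → palatable (pays 28).
Toxic: bright display gives 50 − 8 = 42; dull display gives 28 − 4 = 24. No deviation. ✓
Palatable: dull display gives 28 − 4 = 24; bright display gives 50 − 13 = 37. Would deviate. ✗

No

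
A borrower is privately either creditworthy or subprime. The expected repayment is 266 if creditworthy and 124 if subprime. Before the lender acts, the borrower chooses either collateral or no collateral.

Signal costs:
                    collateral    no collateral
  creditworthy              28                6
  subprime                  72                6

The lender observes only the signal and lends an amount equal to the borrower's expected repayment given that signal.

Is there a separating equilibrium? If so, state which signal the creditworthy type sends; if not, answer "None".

Try creditworthy → collateral, subprime → no collateral:
  If types separate, collateral earns payment 266 and no collateral earns 124.
  Creditworthy: collateral gives 266 − 28 = 238; no collateral gives 124 − 6 = 118. No deviation. ✓
  Subprime: no collateral gives 124 − 6 = 118; collateral gives 266 − 72 = 194. Would deviate. ✗
Try creditworthy → no collateral, subprime → collateral:
  If types separate, no collateral earns payment 266 and collateral earns 124.
  Creditworthy: no collateral gives 266 − 6 = 260; collateral gives 124 − 28 = 96. No deviation. ✓
  Subprime: collateral gives 124 − 72 = 52; no collateral gives 266 − 6 = 260. Would deviate. ✗
Neither assignment is incentive-compatible.

None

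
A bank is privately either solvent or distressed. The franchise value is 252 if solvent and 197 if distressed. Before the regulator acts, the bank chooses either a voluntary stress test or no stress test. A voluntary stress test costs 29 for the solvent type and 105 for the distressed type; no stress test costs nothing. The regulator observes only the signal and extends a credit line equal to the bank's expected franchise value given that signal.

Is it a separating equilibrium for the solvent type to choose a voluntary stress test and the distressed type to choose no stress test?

Under separation the regulator infers type exactly: stress test → solvent (pays 252), no stress test → distressed (pays 197).
Solvent: stress test gives 252 − 29 = 223; no stress test gives 197 − 0 = 197. No deviation. ✓
Distressed: no stress test gives 197 − 0 = 197; stress test gives 252 − 105 = 147. No deviation. ✓
Both incentive constraints hold.

Yes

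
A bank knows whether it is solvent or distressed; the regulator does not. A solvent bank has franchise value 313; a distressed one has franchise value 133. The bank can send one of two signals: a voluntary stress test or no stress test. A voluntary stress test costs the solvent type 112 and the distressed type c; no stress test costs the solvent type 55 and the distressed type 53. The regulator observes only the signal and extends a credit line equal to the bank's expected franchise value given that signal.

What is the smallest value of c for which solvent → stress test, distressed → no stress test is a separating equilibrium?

Under separation: stress test → solvent (pays 313); no stress test → distressed (pays 133).
Solvent: 313 − 112 = 201 ≥ 133 − 55 = 78. Holds regardless of c. ✓
Distressed: 133 − 53 ≥ 313 − c, so c ≥ 313 − 80 = 233.

233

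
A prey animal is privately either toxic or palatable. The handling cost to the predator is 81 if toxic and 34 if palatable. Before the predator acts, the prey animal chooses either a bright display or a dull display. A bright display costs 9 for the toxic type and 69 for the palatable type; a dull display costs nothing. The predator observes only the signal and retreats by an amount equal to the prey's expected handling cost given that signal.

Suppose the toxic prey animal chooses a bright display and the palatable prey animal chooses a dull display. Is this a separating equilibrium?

Yes

If types separate, bright display earns payment 81 and dull display earns 34.
Toxic: bright display gives 81 − 9 = 72; dull display gives 34 − 0 = 34. No deviation. ✓
Palatable: dull display gives 34 − 0 = 34; bright display gives 81 − 69 = 12. No deviation. ✓
Both incentive constraints hold.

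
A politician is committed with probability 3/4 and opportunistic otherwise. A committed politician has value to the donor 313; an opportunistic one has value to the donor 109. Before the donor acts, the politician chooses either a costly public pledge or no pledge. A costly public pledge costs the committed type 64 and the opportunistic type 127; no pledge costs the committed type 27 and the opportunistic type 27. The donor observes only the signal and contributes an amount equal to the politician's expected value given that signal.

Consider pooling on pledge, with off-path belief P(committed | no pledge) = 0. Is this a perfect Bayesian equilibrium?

Yes

On the equilibrium path (pledge) the donor holds the prior 3/4 and pays 3/4·313 + 1/4·109 = 262. Off-path (no pledge) belief 0 gives 0·313 + 1·109 = 109.
Committed: pledge gives 262 − 64 = 198; no pledge gives 109 − 27 = 82. Stays. ✓
Opportunistic: pledge gives 262 − 127 = 135; no pledge gives 109 − 27 = 82. Stays. ✓
Beliefs are Bayes-consistent on-path and both types best-respond.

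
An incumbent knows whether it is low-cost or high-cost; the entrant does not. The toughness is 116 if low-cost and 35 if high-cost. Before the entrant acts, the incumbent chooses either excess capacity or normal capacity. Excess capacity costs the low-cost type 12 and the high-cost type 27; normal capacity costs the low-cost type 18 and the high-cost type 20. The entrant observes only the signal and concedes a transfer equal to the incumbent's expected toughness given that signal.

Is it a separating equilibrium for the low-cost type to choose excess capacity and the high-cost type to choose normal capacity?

No

If types separate, excess capacity earns payment 116 and normal capacity earns 35.
Low-cost: excess capacity gives 116 − 12 = 104; normal capacity gives 35 − 18 = 17. No deviation. ✓
High-cost: normal capacity gives 35 − 20 = 15; excess capacity gives 116 − 27 = 89. Would deviate. ✗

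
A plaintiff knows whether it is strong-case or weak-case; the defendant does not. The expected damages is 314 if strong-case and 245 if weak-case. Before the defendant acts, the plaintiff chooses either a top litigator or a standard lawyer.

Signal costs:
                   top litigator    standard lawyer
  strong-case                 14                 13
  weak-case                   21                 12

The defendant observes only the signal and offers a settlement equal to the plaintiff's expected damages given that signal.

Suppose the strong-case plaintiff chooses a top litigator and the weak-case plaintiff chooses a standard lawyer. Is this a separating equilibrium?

No

Under separation the defendant infers type exactly: top litigator → strong-case (pays 314), standard lawyer → weak-case (pays 245).
Strong-case: top litigator gives 314 − 14 = 300; standard lawyer gives 245 − 13 = 232. No deviation. ✓
Weak-case: standard lawyer gives 245 − 12 = 233; top litigator gives 314 − 21 = 293. Would deviate. ✗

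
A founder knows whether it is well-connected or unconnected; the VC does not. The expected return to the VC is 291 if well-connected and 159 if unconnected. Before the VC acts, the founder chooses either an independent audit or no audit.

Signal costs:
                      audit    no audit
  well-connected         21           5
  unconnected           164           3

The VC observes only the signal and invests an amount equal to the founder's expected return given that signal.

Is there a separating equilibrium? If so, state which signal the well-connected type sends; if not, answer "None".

Try well-connected → audit, unconnected → no audit:
  If types separate, audit earns payment 291 and no audit earns 159.
  Well-connected: audit gives 291 − 21 = 270; no audit gives 159 − 5 = 154. No deviation. ✓
  Unconnected: no audit gives 159 − 3 = 156; audit gives 291 − 164 = 127. No deviation. ✓
Both hold — the well-connected type sends audit.

audit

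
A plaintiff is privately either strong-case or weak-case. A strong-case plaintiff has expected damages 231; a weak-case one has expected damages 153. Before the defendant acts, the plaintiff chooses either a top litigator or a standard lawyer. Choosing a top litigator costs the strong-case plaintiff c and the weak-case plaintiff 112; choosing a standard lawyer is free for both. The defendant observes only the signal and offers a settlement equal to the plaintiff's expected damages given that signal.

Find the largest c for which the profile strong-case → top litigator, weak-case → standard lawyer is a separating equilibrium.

78

Under separation: top litigator → strong-case (pays 231); standard lawyer → weak-case (pays 153).
Weak-case: 153 − 0 = 153 ≥ 231 − 112 = 119. Holds regardless of c. ✓
Strong-case: 231 − c ≥ 153 − 0, so c ≤ 231 − 153 = 78.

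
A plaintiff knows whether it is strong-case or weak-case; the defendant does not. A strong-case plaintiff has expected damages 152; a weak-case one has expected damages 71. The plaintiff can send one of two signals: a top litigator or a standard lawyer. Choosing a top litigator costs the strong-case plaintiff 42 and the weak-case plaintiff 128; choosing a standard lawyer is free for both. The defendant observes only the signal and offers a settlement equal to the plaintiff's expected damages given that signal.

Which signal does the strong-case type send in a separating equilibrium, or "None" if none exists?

Try strong-case → top litigator, weak-case → standard lawyer:
  If types separate, top litigator earns payment 152 and standard lawyer earns 71.
  Strong-case: top litigator gives 152 − 42 = 110; standard lawyer gives 71 − 0 = 71. No deviation. ✓
  Weak-case: standard lawyer gives 71 − 0 = 71; top litigator gives 152 − 128 = 24. No deviation. ✓
Both hold — the strong-case type sends top litigator.

top litigator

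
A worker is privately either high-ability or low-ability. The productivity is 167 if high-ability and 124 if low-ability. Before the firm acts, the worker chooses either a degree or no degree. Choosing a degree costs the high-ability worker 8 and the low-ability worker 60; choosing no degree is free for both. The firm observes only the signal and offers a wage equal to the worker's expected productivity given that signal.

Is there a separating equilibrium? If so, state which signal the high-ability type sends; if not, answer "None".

degree

Try high-ability → degree, low-ability → no degree:
  If types separate, degree earns payment 167 and no degree earns 124.
  High-ability: degree gives 167 − 8 = 159; no degree gives 124 − 0 = 124. No deviation. ✓
  Low-ability: no degree gives 124 − 0 = 124; degree gives 167 − 60 = 107. No deviation. ✓
Both hold — the high-ability type sends degree.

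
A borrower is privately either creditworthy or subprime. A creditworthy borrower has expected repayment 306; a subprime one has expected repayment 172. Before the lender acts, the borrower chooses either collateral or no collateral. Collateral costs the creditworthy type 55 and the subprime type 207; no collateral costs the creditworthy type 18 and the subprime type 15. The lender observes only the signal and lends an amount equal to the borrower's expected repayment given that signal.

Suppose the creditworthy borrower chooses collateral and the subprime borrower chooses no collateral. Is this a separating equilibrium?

If types separate, collateral earns payment 306 and no collateral earns 172.
Creditworthy: collateral gives 306 − 55 = 251; no collateral gives 172 − 18 = 154. No deviation. ✓
Subprime: no collateral gives 172 − 15 = 157; collateral gives 306 − 207 = 99. No deviation. ✓
Neither type gains from mimicking the other.

Yes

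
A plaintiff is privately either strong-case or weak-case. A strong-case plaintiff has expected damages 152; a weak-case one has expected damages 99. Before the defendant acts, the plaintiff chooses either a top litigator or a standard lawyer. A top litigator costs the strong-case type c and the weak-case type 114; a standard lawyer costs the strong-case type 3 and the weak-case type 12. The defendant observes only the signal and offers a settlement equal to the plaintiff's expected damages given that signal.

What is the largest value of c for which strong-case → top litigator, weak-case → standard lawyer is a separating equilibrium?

56

Under separation: top litigator → strong-case (pays 152); standard lawyer → weak-case (pays 99).
Weak-case: 99 − 12 = 87 ≥ 152 − 114 = 38. Holds regardless of c. ✓
Strong-case: 152 − c ≥ 99 − 3, so c ≤ 152 − 96 = 56.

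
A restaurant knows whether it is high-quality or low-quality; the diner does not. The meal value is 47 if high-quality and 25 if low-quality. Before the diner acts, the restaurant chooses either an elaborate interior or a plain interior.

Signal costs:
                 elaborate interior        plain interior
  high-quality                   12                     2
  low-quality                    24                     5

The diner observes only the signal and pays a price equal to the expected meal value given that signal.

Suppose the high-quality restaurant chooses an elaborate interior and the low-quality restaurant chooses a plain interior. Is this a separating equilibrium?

If types separate, elaborate interior earns payment 47 and plain interior earns 25.
High-quality: elaborate interior gives 47 − 12 = 35; plain interior gives 25 − 2 = 23. No deviation. ✓
Low-quality: plain interior gives 25 − 5 = 20; elaborate interior gives 47 − 24 = 23. Would deviate. ✗

No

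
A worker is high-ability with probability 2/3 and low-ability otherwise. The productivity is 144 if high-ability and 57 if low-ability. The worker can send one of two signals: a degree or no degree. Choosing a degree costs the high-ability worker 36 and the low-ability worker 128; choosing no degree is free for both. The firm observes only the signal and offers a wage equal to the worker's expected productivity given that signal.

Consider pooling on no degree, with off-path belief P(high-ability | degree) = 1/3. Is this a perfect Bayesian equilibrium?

Yes

At the pooled signal (no degree) the firm holds the prior 2/3 and pays 2/3·144 + 1/3·57 = 115. Off-path (degree) belief 1/3 gives 1/3·144 + 2/3·57 = 86.
High-ability: no degree gives 115 − 0 = 115; degree gives 86 − 36 = 50. Stays. ✓
Low-ability: no degree gives 115 − 0 = 115; degree gives 86 − 128 = -42. Stays. ✓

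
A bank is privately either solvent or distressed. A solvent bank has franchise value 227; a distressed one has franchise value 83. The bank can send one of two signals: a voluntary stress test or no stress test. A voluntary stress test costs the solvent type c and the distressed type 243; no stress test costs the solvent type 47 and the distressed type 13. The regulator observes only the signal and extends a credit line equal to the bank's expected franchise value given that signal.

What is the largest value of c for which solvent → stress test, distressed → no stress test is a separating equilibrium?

191

Under separation: stress test → solvent (pays 227); no stress test → distressed (pays 83).
Distressed: 83 − 13 = 70 ≥ 227 − 243 = -16. Holds regardless of c. ✓
Solvent: 227 − c ≥ 83 − 47, so c ≤ 227 − 36 = 191.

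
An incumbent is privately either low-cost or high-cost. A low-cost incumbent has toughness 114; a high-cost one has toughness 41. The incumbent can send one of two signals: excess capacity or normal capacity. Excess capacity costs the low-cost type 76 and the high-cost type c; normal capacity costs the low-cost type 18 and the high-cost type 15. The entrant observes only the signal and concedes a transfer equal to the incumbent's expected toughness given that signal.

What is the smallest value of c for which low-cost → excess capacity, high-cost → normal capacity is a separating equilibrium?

88

Under separation: excess capacity → low-cost (pays 114); normal capacity → high-cost (pays 41).
Low-cost: 114 − 76 = 38 ≥ 41 − 18 = 23. Holds regardless of c. ✓
High-cost: 41 − 15 ≥ 114 − c, so c ≥ 114 − 26 = 88.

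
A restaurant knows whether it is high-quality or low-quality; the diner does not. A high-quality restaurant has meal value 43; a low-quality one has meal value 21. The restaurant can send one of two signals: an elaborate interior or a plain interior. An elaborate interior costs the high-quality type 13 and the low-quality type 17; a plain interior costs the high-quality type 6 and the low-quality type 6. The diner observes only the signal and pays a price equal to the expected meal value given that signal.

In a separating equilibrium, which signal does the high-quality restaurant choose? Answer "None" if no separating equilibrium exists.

None

Try high-quality → elaborate interior, low-quality → plain interior:
  Under separation the diner infers type exactly: elaborate interior → high-quality (pays 43), plain interior → low-quality (pays 21).
  High-quality: elaborate interior gives 43 − 13 = 30; plain interior gives 21 − 6 = 15. No deviation. ✓
  Low-quality: plain interior gives 21 − 6 = 15; elaborate interior gives 43 − 17 = 26. Would deviate. ✗
Try high-quality → plain interior, low-quality → elaborate interior:
  Under separation the diner infers type exactly: plain interior → high-quality (pays 43), elaborate interior → low-quality (pays 21).
  High-quality: plain interior gives 43 − 6 = 37; elaborate interior gives 21 − 13 = 8. No deviation. ✓
  Low-quality: elaborate interior gives 21 − 17 = 4; plain interior gives 43 − 6 = 37. Would deviate. ✗
Neither assignment is incentive-compatible.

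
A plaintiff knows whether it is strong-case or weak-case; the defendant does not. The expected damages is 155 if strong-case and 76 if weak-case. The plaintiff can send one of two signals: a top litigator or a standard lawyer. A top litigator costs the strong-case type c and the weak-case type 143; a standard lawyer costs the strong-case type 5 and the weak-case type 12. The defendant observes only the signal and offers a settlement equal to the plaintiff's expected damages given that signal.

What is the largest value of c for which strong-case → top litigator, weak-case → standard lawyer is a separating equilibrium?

84

Under separation: top litigator → strong-case (pays 155); standard lawyer → weak-case (pays 76).
Weak-case: 76 − 12 = 64 ≥ 155 − 143 = 12. Holds regardless of c. ✓
Strong-case: 155 − c ≥ 76 − 5, so c ≤ 155 − 71 = 84.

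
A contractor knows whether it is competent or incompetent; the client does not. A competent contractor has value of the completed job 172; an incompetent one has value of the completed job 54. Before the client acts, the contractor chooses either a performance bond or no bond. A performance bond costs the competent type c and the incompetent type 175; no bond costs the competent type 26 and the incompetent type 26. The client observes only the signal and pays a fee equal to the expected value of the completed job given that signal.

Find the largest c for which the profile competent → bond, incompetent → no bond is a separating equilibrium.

Under separation: bond → competent (pays 172); no bond → incompetent (pays 54).
Incompetent: 54 − 26 = 28 ≥ 172 − 175 = -3. Holds regardless of c. ✓
Competent: 172 − c ≥ 54 − 26, so c ≤ 172 − 28 = 144.

144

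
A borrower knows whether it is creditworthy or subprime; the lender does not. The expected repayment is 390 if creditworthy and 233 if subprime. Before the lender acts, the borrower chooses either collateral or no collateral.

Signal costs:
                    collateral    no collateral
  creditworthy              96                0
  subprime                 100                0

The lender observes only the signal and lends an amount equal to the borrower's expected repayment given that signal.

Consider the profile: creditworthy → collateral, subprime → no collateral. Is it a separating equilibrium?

No

If types separate, collateral earns payment 390 and no collateral earns 233.
Creditworthy: collateral gives 390 − 96 = 294; no collateral gives 233 − 0 = 233. No deviation. ✓
Subprime: no collateral gives 233 − 0 = 233; collateral gives 390 − 100 = 290. Would deviate. ✗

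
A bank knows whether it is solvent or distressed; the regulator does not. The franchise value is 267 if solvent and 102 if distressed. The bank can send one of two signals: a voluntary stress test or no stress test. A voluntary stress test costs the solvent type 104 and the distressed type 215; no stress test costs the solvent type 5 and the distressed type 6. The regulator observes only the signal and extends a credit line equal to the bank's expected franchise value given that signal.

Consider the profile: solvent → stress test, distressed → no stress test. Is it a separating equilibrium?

If types separate, stress test earns payment 267 and no stress test earns 102.
Solvent: stress test gives 267 − 104 = 163; no stress test gives 102 − 5 = 97. No deviation. ✓
Distressed: no stress test gives 102 − 6 = 96; stress test gives 267 − 215 = 52. No deviation. ✓
Both incentive constraints hold.

Yes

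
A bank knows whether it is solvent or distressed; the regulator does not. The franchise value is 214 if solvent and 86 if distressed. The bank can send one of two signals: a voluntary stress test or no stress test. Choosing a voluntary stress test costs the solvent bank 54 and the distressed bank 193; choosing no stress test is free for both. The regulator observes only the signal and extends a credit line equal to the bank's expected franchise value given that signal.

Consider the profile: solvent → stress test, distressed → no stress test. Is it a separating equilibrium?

Yes

If types separate, stress test earns payment 214 and no stress test earns 86.
Solvent: stress test gives 214 − 54 = 160; no stress test gives 86 − 0 = 86. No deviation. ✓
Distressed: no stress test gives 86 − 0 = 86; stress test gives 214 − 193 = 21. No deviation. ✓
Both incentive constraints hold.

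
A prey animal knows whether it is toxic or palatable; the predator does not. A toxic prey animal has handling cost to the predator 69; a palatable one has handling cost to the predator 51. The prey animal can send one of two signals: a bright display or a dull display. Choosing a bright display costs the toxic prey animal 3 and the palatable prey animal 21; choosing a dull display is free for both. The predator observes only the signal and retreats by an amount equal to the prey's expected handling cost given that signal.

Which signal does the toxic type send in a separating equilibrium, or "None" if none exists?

Try toxic → bright display, palatable → dull display:
  If types separate, bright display earns payment 69 and dull display earns 51.
  Toxic: bright display gives 69 − 3 = 66; dull display gives 51 − 0 = 51. No deviation. ✓
  Palatable: dull display gives 51 − 0 = 51; bright display gives 69 − 21 = 48. No deviation. ✓
Both hold — the toxic type sends bright display.

bright display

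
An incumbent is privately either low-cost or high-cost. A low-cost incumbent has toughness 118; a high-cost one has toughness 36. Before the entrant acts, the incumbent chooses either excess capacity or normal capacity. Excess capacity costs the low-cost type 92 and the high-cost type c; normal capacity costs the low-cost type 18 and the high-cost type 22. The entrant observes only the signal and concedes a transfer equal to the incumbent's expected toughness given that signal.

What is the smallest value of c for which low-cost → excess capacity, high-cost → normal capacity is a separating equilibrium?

Under separation: excess capacity → low-cost (pays 118); normal capacity → high-cost (pays 36).
Low-cost: 118 − 92 = 26 ≥ 36 − 18 = 18. Holds regardless of c. ✓
High-cost: 36 − 22 ≥ 118 − c, so c ≥ 118 − 14 = 104.

104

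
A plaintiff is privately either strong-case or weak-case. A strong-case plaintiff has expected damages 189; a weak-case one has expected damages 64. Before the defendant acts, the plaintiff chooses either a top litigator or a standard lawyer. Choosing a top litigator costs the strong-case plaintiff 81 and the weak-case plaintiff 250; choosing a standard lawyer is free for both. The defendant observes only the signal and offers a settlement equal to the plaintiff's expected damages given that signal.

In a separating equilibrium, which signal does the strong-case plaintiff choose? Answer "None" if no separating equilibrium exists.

Try strong-case → top litigator, weak-case → standard lawyer:
  If types separate, top litigator earns payment 189 and standard lawyer earns 64.
  Strong-case: top litigator gives 189 − 81 = 108; standard lawyer gives 64 − 0 = 64. No deviation. ✓
  Weak-case: standard lawyer gives 64 − 0 = 64; top litigator gives 189 − 250 = -61. No deviation. ✓
Both hold — the strong-case type sends top litigator.

top litigator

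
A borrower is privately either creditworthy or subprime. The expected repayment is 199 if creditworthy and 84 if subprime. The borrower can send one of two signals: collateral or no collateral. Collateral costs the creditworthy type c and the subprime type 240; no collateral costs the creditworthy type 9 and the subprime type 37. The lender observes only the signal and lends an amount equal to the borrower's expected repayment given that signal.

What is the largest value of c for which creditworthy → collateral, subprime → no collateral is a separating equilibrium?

Under separation: collateral → creditworthy (pays 199); no collateral → subprime (pays 84).
Subprime: 84 − 37 = 47 ≥ 199 − 240 = -41. Holds regardless of c. ✓
Creditworthy: 199 − c ≥ 84 − 9, so c ≤ 199 − 75 = 124.

124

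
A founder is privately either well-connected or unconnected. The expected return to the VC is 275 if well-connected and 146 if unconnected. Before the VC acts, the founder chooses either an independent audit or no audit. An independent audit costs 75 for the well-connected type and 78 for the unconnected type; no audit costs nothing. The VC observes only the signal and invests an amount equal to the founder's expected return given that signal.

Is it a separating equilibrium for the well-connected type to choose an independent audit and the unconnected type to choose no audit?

If types separate, audit earns payment 275 and no audit earns 146.
Well-connected: audit gives 275 − 75 = 200; no audit gives 146 − 0 = 146. No deviation. ✓
Unconnected: no audit gives 146 − 0 = 146; audit gives 275 − 78 = 197. Would deviate. ✗

No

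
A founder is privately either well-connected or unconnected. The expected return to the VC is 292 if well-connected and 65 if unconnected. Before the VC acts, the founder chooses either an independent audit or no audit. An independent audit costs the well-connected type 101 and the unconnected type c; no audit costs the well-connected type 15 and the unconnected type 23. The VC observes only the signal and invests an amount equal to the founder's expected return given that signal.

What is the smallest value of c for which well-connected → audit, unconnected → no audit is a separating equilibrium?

250

Under separation: audit → well-connected (pays 292); no audit → unconnected (pays 65).
Well-connected: 292 − 101 = 191 ≥ 65 − 15 = 50. Holds regardless of c. ✓
Unconnected: 65 − 23 ≥ 292 − c, so c ≥ 292 − 42 = 250.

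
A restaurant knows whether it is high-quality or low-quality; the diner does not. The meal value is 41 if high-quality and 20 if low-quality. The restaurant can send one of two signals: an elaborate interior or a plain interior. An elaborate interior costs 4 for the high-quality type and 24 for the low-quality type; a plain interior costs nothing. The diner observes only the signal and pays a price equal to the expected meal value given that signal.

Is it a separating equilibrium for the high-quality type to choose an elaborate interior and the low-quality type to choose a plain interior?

If types separate, elaborate interior earns payment 41 and plain interior earns 20.
High-quality: elaborate interior gives 41 − 4 = 37; plain interior gives 20 − 0 = 20. No deviation. ✓
Low-quality: plain interior gives 20 − 0 = 20; elaborate interior gives 41 − 24 = 17. No deviation. ✓
Neither type gains from mimicking the other.

Yes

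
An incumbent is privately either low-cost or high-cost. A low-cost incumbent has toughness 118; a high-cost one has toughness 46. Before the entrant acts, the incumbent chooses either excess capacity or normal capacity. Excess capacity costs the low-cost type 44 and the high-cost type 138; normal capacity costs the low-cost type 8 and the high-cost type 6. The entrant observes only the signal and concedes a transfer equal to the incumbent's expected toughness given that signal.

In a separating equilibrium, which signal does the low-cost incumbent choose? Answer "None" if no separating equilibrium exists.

excess capacity

Try low-cost → excess capacity, high-cost → normal capacity:
  Under separation the entrant infers type exactly: excess capacity → low-cost (pays 118), normal capacity → high-cost (pays 46).
  Low-cost: excess capacity gives 118 − 44 = 74; normal capacity gives 46 − 8 = 38. No deviation. ✓
  High-cost: normal capacity gives 46 − 6 = 40; excess capacity gives 118 − 138 = -20. No deviation. ✓
Both hold — the low-cost type sends excess capacity.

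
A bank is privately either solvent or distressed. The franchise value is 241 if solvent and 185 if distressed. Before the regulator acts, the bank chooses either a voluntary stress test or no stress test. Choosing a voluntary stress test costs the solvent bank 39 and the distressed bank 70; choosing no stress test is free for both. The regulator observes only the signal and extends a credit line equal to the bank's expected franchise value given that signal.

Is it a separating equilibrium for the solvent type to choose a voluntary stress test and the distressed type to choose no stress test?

Under separation the regulator infers type exactly: stress test → solvent (pays 241), no stress test → distressed (pays 185).
Solvent: stress test gives 241 − 39 = 202; no stress test gives 185 − 0 = 185. No deviation. ✓
Distressed: no stress test gives 185 − 0 = 185; stress test gives 241 − 70 = 171. No deviation. ✓
Both incentive constraints hold.

Yes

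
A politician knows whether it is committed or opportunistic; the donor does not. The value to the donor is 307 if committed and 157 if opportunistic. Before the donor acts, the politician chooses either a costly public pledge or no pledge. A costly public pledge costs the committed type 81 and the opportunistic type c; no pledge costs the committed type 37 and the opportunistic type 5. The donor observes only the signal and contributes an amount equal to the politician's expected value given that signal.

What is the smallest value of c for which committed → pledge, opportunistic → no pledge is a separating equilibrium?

155

Under separation: pledge → committed (pays 307); no pledge → opportunistic (pays 157).
Committed: 307 − 81 = 226 ≥ 157 − 37 = 120. Holds regardless of c. ✓
Opportunistic: 157 − 5 ≥ 307 − c, so c ≥ 307 − 152 = 155.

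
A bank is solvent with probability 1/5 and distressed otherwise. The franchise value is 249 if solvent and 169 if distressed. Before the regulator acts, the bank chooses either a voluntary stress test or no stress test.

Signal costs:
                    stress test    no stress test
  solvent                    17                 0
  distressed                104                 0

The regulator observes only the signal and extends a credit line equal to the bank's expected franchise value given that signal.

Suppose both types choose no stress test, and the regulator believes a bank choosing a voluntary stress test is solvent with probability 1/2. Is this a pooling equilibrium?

At the pooled signal (no stress test) the regulator holds the prior 1/5 and pays 1/5·249 + 4/5·169 = 185. Off-path (stress test) belief 1/2 gives 1/2·249 + 1/2·169 = 209.
Solvent: no stress test gives 185 − 0 = 185; stress test gives 209 − 17 = 192. Deviates. ✗
Distressed: no stress test gives 185 − 0 = 185; stress test gives 209 − 104 = 105. Stays. ✓

No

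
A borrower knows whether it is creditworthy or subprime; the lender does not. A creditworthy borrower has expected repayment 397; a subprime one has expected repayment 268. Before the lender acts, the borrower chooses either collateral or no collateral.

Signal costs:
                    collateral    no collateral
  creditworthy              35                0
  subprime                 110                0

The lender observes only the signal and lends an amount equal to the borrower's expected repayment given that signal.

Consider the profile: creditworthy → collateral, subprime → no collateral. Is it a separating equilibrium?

Under separation the lender infers type exactly: collateral → creditworthy (pays 397), no collateral → subprime (pays 268).
Creditworthy: collateral gives 397 − 35 = 362; no collateral gives 268 − 0 = 268. No deviation. ✓
Subprime: no collateral gives 268 − 0 = 268; collateral gives 397 − 110 = 287. Would deviate. ✗

No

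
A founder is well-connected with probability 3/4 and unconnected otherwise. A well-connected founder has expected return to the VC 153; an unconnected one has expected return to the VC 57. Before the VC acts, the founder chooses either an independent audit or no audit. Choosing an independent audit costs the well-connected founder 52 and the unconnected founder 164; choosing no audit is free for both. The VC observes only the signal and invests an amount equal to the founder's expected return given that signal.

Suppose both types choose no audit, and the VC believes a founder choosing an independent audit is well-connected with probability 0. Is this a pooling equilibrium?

Yes

On the equilibrium path (no audit) the VC holds the prior 3/4 and pays 3/4·153 + 1/4·57 = 129. Off-path (audit) belief 0 gives 0·153 + 1·57 = 57.
Well-connected: no audit gives 129 − 0 = 129; audit gives 57 − 52 = 5. Stays. ✓
Unconnected: no audit gives 129 − 0 = 129; audit gives 57 − 164 = -107. Stays. ✓
Beliefs are Bayes-consistent on-path and both types best-respond.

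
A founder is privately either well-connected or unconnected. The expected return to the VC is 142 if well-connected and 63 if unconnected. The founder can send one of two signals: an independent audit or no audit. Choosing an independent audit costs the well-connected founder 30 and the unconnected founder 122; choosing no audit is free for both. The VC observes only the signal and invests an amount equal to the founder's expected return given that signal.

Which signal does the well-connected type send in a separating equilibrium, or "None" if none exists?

audit

Try well-connected → audit, unconnected → no audit:
  If types separate, audit earns payment 142 and no audit earns 63.
  Well-connected: audit gives 142 − 30 = 112; no audit gives 63 − 0 = 63. No deviation. ✓
  Unconnected: no audit gives 63 − 0 = 63; audit gives 142 − 122 = 20. No deviation. ✓
Both hold — the well-connected type sends audit.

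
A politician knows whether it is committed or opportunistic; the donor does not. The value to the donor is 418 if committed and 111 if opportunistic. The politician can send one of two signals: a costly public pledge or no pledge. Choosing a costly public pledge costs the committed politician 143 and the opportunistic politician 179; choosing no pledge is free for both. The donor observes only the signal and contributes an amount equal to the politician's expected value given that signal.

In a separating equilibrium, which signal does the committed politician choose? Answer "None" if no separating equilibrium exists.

Try committed → pledge, opportunistic → no pledge:
  If types separate, pledge earns payment 418 and no pledge earns 111.
  Committed: pledge gives 418 − 143 = 275; no pledge gives 111 − 0 = 111. No deviation. ✓
  Opportunistic: no pledge gives 111 − 0 = 111; pledge gives 418 − 179 = 239. Would deviate. ✗
Try committed → no pledge, opportunistic → pledge:
  If types separate, no pledge earns payment 418 and pledge earns 111.
  Committed: no pledge gives 418 − 0 = 418; pledge gives 111 − 143 = -32. No deviation. ✓
  Opportunistic: pledge gives 111 − 179 = -68; no pledge gives 418 − 0 = 418. Would deviate. ✗
Neither assignment is incentive-compatible.

None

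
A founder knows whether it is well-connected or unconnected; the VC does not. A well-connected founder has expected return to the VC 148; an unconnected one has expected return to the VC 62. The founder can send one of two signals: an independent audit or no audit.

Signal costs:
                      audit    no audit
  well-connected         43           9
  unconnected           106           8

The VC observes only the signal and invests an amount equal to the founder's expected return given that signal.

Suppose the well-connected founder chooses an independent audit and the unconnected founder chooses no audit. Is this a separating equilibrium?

If types separate, audit earns payment 148 and no audit earns 62.
Well-connected: audit gives 148 − 43 = 105; no audit gives 62 − 9 = 53. No deviation. ✓
Unconnected: no audit gives 62 − 8 = 54; audit gives 148 − 106 = 42. No deviation. ✓
Both incentive constraints hold.

Yes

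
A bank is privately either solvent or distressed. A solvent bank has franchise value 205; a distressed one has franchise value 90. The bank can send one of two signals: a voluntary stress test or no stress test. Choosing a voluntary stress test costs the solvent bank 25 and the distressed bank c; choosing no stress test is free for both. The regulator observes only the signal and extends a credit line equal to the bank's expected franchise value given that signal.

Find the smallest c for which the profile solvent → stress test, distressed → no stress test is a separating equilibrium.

Under separation: stress test → solvent (pays 205); no stress test → distressed (pays 90).
Solvent: 205 − 25 = 180 ≥ 90 − 0 = 90. Holds regardless of c. ✓
Distressed: 90 − 0 ≥ 205 − c, so c ≥ 205 − 90 = 115.

115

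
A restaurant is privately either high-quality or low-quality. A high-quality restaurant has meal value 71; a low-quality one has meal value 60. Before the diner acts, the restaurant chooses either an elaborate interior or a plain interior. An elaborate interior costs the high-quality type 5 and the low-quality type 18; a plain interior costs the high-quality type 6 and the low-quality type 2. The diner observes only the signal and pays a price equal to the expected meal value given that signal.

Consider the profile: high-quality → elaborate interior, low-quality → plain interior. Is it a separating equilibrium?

Yes

If types separate, elaborate interior earns payment 71 and plain interior earns 60.
High-quality: elaborate interior gives 71 − 5 = 66; plain interior gives 60 − 6 = 54. No deviation. ✓
Low-quality: plain interior gives 60 − 2 = 58; elaborate interior gives 71 − 18 = 53. No deviation. ✓
Neither type gains from mimicking the other.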